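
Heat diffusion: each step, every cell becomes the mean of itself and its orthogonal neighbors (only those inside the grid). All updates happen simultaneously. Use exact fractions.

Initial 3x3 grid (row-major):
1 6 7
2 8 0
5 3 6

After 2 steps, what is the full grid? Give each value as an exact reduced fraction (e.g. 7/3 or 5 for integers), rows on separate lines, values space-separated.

After step 1:
  3 11/2 13/3
  4 19/5 21/4
  10/3 11/2 3
After step 2:
  25/6 499/120 181/36
  53/15 481/100 983/240
  77/18 469/120 55/12

Answer: 25/6 499/120 181/36
53/15 481/100 983/240
77/18 469/120 55/12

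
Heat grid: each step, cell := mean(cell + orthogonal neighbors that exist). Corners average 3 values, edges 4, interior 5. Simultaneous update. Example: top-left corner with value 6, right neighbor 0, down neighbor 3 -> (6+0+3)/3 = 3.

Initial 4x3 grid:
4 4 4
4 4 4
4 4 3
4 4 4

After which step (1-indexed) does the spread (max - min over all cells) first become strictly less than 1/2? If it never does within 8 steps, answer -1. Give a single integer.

Step 1: max=4, min=11/3, spread=1/3
  -> spread < 1/2 first at step 1
Step 2: max=4, min=449/120, spread=31/120
Step 3: max=4, min=4109/1080, spread=211/1080
Step 4: max=7153/1800, min=415103/108000, spread=14077/108000
Step 5: max=428317/108000, min=3747593/972000, spread=5363/48600
Step 6: max=237131/60000, min=112899191/29160000, spread=93859/1166400
Step 7: max=383463533/97200000, min=6788125519/1749600000, spread=4568723/69984000
Step 8: max=11482381111/2916000000, min=408123564371/104976000000, spread=8387449/167961600

Answer: 1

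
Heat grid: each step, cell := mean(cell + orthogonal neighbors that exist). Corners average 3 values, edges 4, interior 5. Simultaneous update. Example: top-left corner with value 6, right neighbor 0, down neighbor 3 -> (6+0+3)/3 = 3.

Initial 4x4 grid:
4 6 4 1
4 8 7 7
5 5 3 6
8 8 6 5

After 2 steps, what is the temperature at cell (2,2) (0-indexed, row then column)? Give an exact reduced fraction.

Step 1: cell (2,2) = 27/5
Step 2: cell (2,2) = 111/20
Full grid after step 2:
  185/36 31/6 99/20 55/12
  257/48 567/100 539/100 203/40
  471/80 589/100 111/20 647/120
  77/12 501/80 1399/240 197/36

Answer: 111/20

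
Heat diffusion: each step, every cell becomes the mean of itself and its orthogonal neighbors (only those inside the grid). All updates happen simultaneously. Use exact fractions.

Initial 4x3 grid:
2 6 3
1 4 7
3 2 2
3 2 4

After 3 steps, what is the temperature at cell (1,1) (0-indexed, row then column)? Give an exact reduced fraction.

Answer: 21203/6000

Derivation:
Step 1: cell (1,1) = 4
Step 2: cell (1,1) = 337/100
Step 3: cell (1,1) = 21203/6000
Full grid after step 3:
  241/72 53407/14400 911/216
  2379/800 21203/6000 27461/7200
  19921/7200 17843/6000 24571/7200
  2783/1080 40867/14400 3233/1080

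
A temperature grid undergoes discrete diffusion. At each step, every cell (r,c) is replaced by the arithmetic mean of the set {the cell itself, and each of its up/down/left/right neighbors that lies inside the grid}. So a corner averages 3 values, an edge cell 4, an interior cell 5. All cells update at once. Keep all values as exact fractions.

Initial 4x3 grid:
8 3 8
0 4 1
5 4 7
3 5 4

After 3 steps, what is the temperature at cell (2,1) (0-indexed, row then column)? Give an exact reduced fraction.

Step 1: cell (2,1) = 5
Step 2: cell (2,1) = 92/25
Step 3: cell (2,1) = 26167/6000
Full grid after step 3:
  2131/540 64463/14400 3053/720
  29719/7200 1447/375 113/25
  26879/7200 26167/6000 15127/3600
  1813/432 932/225 251/54

Answer: 26167/6000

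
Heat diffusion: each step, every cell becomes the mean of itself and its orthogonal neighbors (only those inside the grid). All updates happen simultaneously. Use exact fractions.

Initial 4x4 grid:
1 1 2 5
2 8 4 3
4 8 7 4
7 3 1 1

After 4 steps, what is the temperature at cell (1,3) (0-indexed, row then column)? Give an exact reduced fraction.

Step 1: cell (1,3) = 4
Step 2: cell (1,3) = 953/240
Step 3: cell (1,3) = 27527/7200
Step 4: cell (1,3) = 828917/216000
Full grid after step 4:
  56651/16200 76631/21600 397951/108000 238097/64800
  3419/864 91243/22500 713111/180000 828917/216000
  488747/108000 799699/180000 124187/30000 91093/24000
  302629/64800 970009/216000 289259/72000 39791/10800

Answer: 828917/216000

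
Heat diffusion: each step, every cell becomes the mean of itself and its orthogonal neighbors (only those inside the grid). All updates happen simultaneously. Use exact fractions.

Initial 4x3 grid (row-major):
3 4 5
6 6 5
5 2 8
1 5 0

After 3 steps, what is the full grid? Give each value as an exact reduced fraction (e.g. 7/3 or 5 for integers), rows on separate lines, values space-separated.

After step 1:
  13/3 9/2 14/3
  5 23/5 6
  7/2 26/5 15/4
  11/3 2 13/3
After step 2:
  83/18 181/40 91/18
  523/120 253/50 1141/240
  521/120 381/100 1157/240
  55/18 19/5 121/36
After step 3:
  2429/540 11551/2400 10321/2160
  8267/1800 9003/2000 35443/7200
  14009/3600 8733/2000 30143/7200
  4031/1080 263/75 8627/2160

Answer: 2429/540 11551/2400 10321/2160
8267/1800 9003/2000 35443/7200
14009/3600 8733/2000 30143/7200
4031/1080 263/75 8627/2160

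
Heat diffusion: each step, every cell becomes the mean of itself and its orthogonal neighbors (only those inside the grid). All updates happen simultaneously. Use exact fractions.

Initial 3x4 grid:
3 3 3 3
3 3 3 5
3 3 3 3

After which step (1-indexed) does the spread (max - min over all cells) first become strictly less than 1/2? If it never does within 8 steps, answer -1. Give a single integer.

Answer: 3

Derivation:
Step 1: max=11/3, min=3, spread=2/3
Step 2: max=427/120, min=3, spread=67/120
Step 3: max=3677/1080, min=3, spread=437/1080
  -> spread < 1/2 first at step 3
Step 4: max=1453531/432000, min=1509/500, spread=29951/86400
Step 5: max=12879821/3888000, min=10283/3375, spread=206761/777600
Step 6: max=5121795571/1555200000, min=8265671/2700000, spread=14430763/62208000
Step 7: max=305043741689/93312000000, min=665652727/216000000, spread=139854109/746496000
Step 8: max=18218631890251/5598720000000, min=60171228977/19440000000, spread=7114543559/44789760000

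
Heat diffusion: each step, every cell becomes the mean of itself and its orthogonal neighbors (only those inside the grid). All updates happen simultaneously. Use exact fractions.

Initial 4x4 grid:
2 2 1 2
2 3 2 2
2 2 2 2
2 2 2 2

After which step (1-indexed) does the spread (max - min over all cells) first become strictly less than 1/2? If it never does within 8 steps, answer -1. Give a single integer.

Step 1: max=9/4, min=5/3, spread=7/12
Step 2: max=213/100, min=65/36, spread=73/225
  -> spread < 1/2 first at step 2
Step 3: max=5063/2400, min=803/432, spread=5417/21600
Step 4: max=3329/1600, min=123037/64800, spread=943/5184
Step 5: max=4465391/2160000, min=3746263/1944000, spread=2725889/19440000
Step 6: max=14842171/7200000, min=113463541/58320000, spread=67580441/583200000
Step 7: max=399379693/194400000, min=685939307/349920000, spread=82360351/874800000
Step 8: max=11953878991/5832000000, min=103435755277/52488000000, spread=2074577821/26244000000

Answer: 2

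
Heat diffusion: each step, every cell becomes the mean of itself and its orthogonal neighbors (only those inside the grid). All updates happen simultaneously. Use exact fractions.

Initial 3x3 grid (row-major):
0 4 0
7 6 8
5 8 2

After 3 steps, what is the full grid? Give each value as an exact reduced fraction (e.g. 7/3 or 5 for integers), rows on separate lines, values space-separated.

Answer: 2359/540 28471/7200 1541/360
34121/7200 30479/6000 5491/1200
12211/2160 76517/14400 1309/240

Derivation:
After step 1:
  11/3 5/2 4
  9/2 33/5 4
  20/3 21/4 6
After step 2:
  32/9 503/120 7/2
  643/120 457/100 103/20
  197/36 1471/240 61/12
After step 3:
  2359/540 28471/7200 1541/360
  34121/7200 30479/6000 5491/1200
  12211/2160 76517/14400 1309/240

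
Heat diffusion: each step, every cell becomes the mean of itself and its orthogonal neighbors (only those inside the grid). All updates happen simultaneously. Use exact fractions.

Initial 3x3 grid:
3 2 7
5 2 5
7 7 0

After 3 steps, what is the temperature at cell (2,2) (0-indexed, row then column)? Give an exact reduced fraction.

Answer: 1507/360

Derivation:
Step 1: cell (2,2) = 4
Step 2: cell (2,2) = 23/6
Step 3: cell (2,2) = 1507/360
Full grid after step 3:
  8747/2160 9239/2400 2143/540
  61109/14400 25283/6000 28267/7200
  10097/2160 1937/450 1507/360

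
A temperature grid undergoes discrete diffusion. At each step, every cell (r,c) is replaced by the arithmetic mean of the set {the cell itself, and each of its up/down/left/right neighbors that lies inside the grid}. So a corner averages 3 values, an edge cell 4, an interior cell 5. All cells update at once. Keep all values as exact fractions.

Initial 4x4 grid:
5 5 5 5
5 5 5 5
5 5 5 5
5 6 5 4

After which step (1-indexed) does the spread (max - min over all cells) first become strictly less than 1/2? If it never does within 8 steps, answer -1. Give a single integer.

Step 1: max=16/3, min=14/3, spread=2/3
Step 2: max=1247/240, min=173/36, spread=281/720
  -> spread < 1/2 first at step 2
Step 3: max=11177/2160, min=527/108, spread=637/2160
Step 4: max=332507/64800, min=79753/16200, spread=2699/12960
Step 5: max=9932081/1944000, min=2404441/486000, spread=314317/1944000
Step 6: max=296741699/58320000, min=192948713/38880000, spread=14637259/116640000
Step 7: max=8877557297/1749600000, min=29008108657/5832000000, spread=1751246999/17496000000
Step 8: max=265713777707/52488000000, min=290521187143/58320000000, spread=42447092783/524880000000

Answer: 2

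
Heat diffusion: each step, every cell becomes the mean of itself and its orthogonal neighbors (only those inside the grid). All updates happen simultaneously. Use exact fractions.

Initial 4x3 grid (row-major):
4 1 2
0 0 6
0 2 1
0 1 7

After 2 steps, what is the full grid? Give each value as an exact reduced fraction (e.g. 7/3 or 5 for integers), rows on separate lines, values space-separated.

After step 1:
  5/3 7/4 3
  1 9/5 9/4
  1/2 4/5 4
  1/3 5/2 3
After step 2:
  53/36 493/240 7/3
  149/120 38/25 221/80
  79/120 48/25 201/80
  10/9 199/120 19/6

Answer: 53/36 493/240 7/3
149/120 38/25 221/80
79/120 48/25 201/80
10/9 199/120 19/6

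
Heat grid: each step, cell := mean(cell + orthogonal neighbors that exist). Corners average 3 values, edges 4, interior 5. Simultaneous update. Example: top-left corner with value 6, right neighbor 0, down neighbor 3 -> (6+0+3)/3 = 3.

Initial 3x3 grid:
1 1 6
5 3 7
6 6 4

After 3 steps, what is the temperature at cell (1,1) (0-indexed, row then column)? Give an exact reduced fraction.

Step 1: cell (1,1) = 22/5
Step 2: cell (1,1) = 413/100
Step 3: cell (1,1) = 26111/6000
Full grid after step 3:
  3787/1080 17701/4800 9079/2160
  19001/4800 26111/6000 16507/3600
  4997/1080 68803/14400 10939/2160

Answer: 26111/6000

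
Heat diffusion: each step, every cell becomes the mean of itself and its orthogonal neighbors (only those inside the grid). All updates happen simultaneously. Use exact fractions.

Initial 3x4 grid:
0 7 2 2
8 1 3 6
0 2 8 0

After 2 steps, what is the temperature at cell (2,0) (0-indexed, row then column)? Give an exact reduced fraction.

Step 1: cell (2,0) = 10/3
Step 2: cell (2,0) = 25/9
Full grid after step 2:
  13/4 19/5 10/3 115/36
  887/240 157/50 177/50 59/16
  25/9 203/60 11/3 32/9

Answer: 25/9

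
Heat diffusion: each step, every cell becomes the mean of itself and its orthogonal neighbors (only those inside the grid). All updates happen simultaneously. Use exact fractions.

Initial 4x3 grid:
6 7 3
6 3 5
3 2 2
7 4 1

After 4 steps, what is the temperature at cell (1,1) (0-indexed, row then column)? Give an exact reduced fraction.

Step 1: cell (1,1) = 23/5
Step 2: cell (1,1) = 199/50
Step 3: cell (1,1) = 12931/3000
Step 4: cell (1,1) = 1498393/360000
Full grid after step 4:
  620113/129600 4005377/864000 61607/14400
  491959/108000 1498393/360000 31409/8000
  438119/108000 56357/15000 725363/216000
  250339/64800 166199/48000 52091/16200

Answer: 1498393/360000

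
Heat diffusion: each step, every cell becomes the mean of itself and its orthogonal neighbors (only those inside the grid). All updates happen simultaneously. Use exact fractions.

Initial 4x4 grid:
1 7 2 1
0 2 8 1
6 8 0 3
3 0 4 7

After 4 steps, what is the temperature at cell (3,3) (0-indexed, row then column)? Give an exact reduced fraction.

Answer: 111827/32400

Derivation:
Step 1: cell (3,3) = 14/3
Step 2: cell (3,3) = 61/18
Step 3: cell (3,3) = 4013/1080
Step 4: cell (3,3) = 111827/32400
Full grid after step 4:
  51787/16200 367319/108000 336847/108000 102991/32400
  373679/108000 74381/22500 314047/90000 168491/54000
  24293/7200 4577/1250 305651/90000 190081/54000
  19279/5400 24977/7200 396647/108000 111827/32400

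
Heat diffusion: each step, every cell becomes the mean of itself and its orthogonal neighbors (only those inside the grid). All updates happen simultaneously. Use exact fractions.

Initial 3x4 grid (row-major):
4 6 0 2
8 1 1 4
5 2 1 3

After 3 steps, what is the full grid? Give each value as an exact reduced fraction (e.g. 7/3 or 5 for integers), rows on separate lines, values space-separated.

Answer: 1541/360 49/15 103/40 779/360
1921/480 671/200 55/24 3239/1440
1421/360 719/240 1759/720 2327/1080

Derivation:
After step 1:
  6 11/4 9/4 2
  9/2 18/5 7/5 5/2
  5 9/4 7/4 8/3
After step 2:
  53/12 73/20 21/10 9/4
  191/40 29/10 23/10 257/120
  47/12 63/20 121/60 83/36
After step 3:
  1541/360 49/15 103/40 779/360
  1921/480 671/200 55/24 3239/1440
  1421/360 719/240 1759/720 2327/1080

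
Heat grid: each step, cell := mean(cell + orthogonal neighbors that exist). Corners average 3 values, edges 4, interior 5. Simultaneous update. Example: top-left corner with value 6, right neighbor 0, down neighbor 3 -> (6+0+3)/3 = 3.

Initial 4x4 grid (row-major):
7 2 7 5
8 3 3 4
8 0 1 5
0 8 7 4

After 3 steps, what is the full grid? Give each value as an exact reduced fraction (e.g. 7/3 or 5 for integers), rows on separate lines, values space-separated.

After step 1:
  17/3 19/4 17/4 16/3
  13/2 16/5 18/5 17/4
  4 4 16/5 7/2
  16/3 15/4 5 16/3
After step 2:
  203/36 67/15 269/60 83/18
  581/120 441/100 37/10 1001/240
  119/24 363/100 193/50 977/240
  157/36 217/48 1037/240 83/18
After step 3:
  5381/1080 17099/3600 3107/720 9551/2160
  2233/450 12629/3000 24749/6000 5959/1440
  4003/900 5131/1200 11749/3000 30083/7200
  1993/432 30299/7200 31163/7200 4681/1080

Answer: 5381/1080 17099/3600 3107/720 9551/2160
2233/450 12629/3000 24749/6000 5959/1440
4003/900 5131/1200 11749/3000 30083/7200
1993/432 30299/7200 31163/7200 4681/1080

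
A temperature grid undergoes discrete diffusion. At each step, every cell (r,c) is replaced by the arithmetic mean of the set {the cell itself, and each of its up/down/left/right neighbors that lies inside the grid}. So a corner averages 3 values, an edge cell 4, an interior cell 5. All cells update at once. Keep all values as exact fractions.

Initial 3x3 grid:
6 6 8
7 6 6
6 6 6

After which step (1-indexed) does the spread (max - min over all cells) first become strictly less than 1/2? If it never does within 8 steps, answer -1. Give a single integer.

Step 1: max=20/3, min=6, spread=2/3
Step 2: max=59/9, min=92/15, spread=19/45
  -> spread < 1/2 first at step 2
Step 3: max=1739/270, min=11153/1800, spread=1321/5400
Step 4: max=207221/32400, min=806959/129600, spread=877/5184
Step 5: max=1546439/243000, min=48564173/7776000, spread=7375/62208
Step 6: max=740157539/116640000, min=2921787031/466560000, spread=62149/746496
Step 7: max=22158208829/3499200000, min=175629598757/27993600000, spread=523543/8957952
Step 8: max=2655340121201/419904000000, min=10552445031679/1679616000000, spread=4410589/107495424

Answer: 2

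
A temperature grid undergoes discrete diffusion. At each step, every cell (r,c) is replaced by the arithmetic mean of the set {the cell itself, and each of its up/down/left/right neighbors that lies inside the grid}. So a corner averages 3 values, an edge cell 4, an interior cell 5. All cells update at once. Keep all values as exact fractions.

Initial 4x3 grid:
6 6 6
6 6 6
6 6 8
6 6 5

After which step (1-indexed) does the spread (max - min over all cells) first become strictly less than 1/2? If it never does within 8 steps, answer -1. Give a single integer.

Step 1: max=13/2, min=23/4, spread=3/4
Step 2: max=1529/240, min=71/12, spread=109/240
  -> spread < 1/2 first at step 2
Step 3: max=4981/800, min=6, spread=181/800
Step 4: max=1338383/216000, min=261031/43200, spread=923/6000
Step 5: max=1477423/240000, min=654181/108000, spread=213187/2160000
Step 6: max=1194932807/194400000, min=65618099/10800000, spread=552281/7776000
Step 7: max=171685437947/27993600000, min=1182536713/194400000, spread=56006051/1119744000
Step 8: max=4288022518367/699840000000, min=35524574171/5832000000, spread=25073617847/699840000000

Answer: 2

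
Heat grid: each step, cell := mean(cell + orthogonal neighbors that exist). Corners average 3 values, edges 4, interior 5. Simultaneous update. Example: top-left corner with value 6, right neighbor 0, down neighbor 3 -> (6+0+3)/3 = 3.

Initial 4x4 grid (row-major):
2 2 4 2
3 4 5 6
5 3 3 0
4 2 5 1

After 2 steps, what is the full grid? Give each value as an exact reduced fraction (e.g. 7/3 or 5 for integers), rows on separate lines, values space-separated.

Answer: 53/18 719/240 293/80 7/2
779/240 177/50 7/2 283/80
859/240 69/20 13/4 219/80
131/36 799/240 229/80 29/12

Derivation:
After step 1:
  7/3 3 13/4 4
  7/2 17/5 22/5 13/4
  15/4 17/5 16/5 5/2
  11/3 7/2 11/4 2
After step 2:
  53/18 719/240 293/80 7/2
  779/240 177/50 7/2 283/80
  859/240 69/20 13/4 219/80
  131/36 799/240 229/80 29/12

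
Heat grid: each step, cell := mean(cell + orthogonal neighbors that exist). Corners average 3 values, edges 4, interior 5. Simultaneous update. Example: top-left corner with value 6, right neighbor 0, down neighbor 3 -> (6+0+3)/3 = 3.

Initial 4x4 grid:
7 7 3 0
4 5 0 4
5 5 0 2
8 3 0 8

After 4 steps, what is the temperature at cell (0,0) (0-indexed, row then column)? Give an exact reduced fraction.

Step 1: cell (0,0) = 6
Step 2: cell (0,0) = 67/12
Step 3: cell (0,0) = 3689/720
Step 4: cell (0,0) = 104279/21600
Full grid after step 4:
  104279/21600 9329/2250 87757/27000 431/162
  339133/72000 81083/20000 137261/45000 71587/27000
  982223/216000 348091/90000 22463/7200 18073/6750
  142291/32400 839363/216000 686651/216000 188129/64800

Answer: 104279/21600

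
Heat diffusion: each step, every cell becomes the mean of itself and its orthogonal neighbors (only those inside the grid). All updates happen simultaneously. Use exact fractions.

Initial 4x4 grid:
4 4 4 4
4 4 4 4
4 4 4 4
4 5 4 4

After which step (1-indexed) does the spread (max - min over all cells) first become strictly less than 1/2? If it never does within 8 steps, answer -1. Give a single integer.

Step 1: max=13/3, min=4, spread=1/3
  -> spread < 1/2 first at step 1
Step 2: max=511/120, min=4, spread=31/120
Step 3: max=4531/1080, min=4, spread=211/1080
Step 4: max=448843/108000, min=4, spread=16843/108000
Step 5: max=4026643/972000, min=36079/9000, spread=130111/972000
Step 6: max=120282367/29160000, min=2167159/540000, spread=3255781/29160000
Step 7: max=3599553691/874800000, min=2171107/540000, spread=82360351/874800000
Step 8: max=107727316891/26244000000, min=391306441/97200000, spread=2074577821/26244000000

Answer: 1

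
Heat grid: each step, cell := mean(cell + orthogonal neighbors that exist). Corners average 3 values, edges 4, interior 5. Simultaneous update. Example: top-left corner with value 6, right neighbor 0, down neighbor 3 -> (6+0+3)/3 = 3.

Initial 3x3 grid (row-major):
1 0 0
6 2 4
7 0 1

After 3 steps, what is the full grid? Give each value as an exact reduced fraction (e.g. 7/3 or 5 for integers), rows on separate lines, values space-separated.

Answer: 5279/2160 27443/14400 1717/1080
10367/3600 3529/1500 2927/1600
3457/1080 6353/2400 4669/2160

Derivation:
After step 1:
  7/3 3/4 4/3
  4 12/5 7/4
  13/3 5/2 5/3
After step 2:
  85/36 409/240 23/18
  49/15 57/25 143/80
  65/18 109/40 71/36
After step 3:
  5279/2160 27443/14400 1717/1080
  10367/3600 3529/1500 2927/1600
  3457/1080 6353/2400 4669/2160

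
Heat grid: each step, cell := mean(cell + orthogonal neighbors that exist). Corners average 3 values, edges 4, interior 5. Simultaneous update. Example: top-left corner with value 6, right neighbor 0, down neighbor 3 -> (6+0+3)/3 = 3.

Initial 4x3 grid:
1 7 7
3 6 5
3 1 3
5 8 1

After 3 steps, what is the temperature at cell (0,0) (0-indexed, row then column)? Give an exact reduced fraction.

Step 1: cell (0,0) = 11/3
Step 2: cell (0,0) = 73/18
Step 3: cell (0,0) = 4517/1080
Full grid after step 3:
  4517/1080 22859/4800 1363/270
  28891/7200 8461/2000 33641/7200
  27221/7200 24353/6000 3119/800
  2213/540 55207/14400 469/120

Answer: 4517/1080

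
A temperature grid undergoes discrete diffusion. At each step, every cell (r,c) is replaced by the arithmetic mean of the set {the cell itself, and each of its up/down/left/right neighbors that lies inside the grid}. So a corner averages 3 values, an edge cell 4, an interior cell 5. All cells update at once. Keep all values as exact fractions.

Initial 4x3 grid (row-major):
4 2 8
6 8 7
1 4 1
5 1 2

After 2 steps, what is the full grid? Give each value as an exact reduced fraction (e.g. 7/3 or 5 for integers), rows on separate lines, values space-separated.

After step 1:
  4 11/2 17/3
  19/4 27/5 6
  4 3 7/2
  7/3 3 4/3
After step 2:
  19/4 617/120 103/18
  363/80 493/100 617/120
  169/48 189/50 83/24
  28/9 29/12 47/18

Answer: 19/4 617/120 103/18
363/80 493/100 617/120
169/48 189/50 83/24
28/9 29/12 47/18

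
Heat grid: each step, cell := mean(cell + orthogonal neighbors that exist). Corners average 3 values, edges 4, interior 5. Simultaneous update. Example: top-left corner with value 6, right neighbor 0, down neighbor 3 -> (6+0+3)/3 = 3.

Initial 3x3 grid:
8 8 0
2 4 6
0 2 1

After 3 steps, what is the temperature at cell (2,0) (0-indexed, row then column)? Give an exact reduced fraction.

Step 1: cell (2,0) = 4/3
Step 2: cell (2,0) = 79/36
Step 3: cell (2,0) = 6209/2160
Full grid after step 3:
  1639/360 7861/1800 9259/2160
  25769/7200 1863/500 49763/14400
  6209/2160 38863/14400 353/120

Answer: 6209/2160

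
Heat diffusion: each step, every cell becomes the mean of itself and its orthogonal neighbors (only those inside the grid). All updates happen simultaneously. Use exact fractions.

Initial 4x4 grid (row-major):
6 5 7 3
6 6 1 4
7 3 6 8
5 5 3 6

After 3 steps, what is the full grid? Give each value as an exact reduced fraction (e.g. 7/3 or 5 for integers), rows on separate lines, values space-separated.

After step 1:
  17/3 6 4 14/3
  25/4 21/5 24/5 4
  21/4 27/5 21/5 6
  17/3 4 5 17/3
After step 2:
  215/36 149/30 73/15 38/9
  641/120 533/100 106/25 73/15
  677/120 461/100 127/25 149/30
  179/36 301/60 283/60 50/9
After step 3:
  5861/1080 9511/1800 8233/1800 628/135
  20057/3600 14693/3000 1463/300 8233/1800
  18509/3600 15407/3000 1771/375 9211/1800
  5627/1080 2173/450 4583/900 2743/540

Answer: 5861/1080 9511/1800 8233/1800 628/135
20057/3600 14693/3000 1463/300 8233/1800
18509/3600 15407/3000 1771/375 9211/1800
5627/1080 2173/450 4583/900 2743/540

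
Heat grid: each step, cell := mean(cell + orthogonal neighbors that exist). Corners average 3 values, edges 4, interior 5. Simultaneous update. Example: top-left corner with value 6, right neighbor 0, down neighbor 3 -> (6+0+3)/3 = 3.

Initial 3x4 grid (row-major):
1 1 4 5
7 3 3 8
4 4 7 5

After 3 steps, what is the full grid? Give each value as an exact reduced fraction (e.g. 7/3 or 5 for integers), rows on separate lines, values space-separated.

Answer: 263/80 2083/600 14543/3600 2075/432
18089/4800 3903/1000 1733/375 73057/14400
763/180 10757/2400 35311/7200 1183/216

Derivation:
After step 1:
  3 9/4 13/4 17/3
  15/4 18/5 5 21/4
  5 9/2 19/4 20/3
After step 2:
  3 121/40 97/24 85/18
  307/80 191/50 437/100 271/48
  53/12 357/80 251/48 50/9
After step 3:
  263/80 2083/600 14543/3600 2075/432
  18089/4800 3903/1000 1733/375 73057/14400
  763/180 10757/2400 35311/7200 1183/216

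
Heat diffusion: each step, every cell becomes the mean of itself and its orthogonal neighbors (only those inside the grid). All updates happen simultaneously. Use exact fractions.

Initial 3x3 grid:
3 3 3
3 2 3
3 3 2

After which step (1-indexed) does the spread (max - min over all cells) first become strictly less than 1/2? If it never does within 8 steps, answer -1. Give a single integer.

Answer: 2

Derivation:
Step 1: max=3, min=5/2, spread=1/2
Step 2: max=231/80, min=23/9, spread=239/720
  -> spread < 1/2 first at step 2
Step 3: max=1033/360, min=19273/7200, spread=1387/7200
Step 4: max=60731/21600, min=86759/32400, spread=347/2592
Step 5: max=3640057/1296000, min=5277523/1944000, spread=2921/31104
Step 6: max=216789779/77760000, min=317493731/116640000, spread=24611/373248
Step 7: max=12978309313/4665600000, min=19143512407/6998400000, spread=207329/4478976
Step 8: max=776342073611/279936000000, min=1150867524479/419904000000, spread=1746635/53747712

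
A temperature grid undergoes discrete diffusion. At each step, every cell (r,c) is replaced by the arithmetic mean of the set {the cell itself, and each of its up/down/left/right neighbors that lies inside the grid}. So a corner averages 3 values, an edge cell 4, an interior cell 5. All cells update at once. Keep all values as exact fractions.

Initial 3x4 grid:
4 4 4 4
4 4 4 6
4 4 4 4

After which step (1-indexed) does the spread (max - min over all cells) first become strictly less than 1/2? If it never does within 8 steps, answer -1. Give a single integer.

Step 1: max=14/3, min=4, spread=2/3
Step 2: max=547/120, min=4, spread=67/120
Step 3: max=4757/1080, min=4, spread=437/1080
  -> spread < 1/2 first at step 3
Step 4: max=1885531/432000, min=2009/500, spread=29951/86400
Step 5: max=16767821/3888000, min=13658/3375, spread=206761/777600
Step 6: max=6676995571/1555200000, min=10965671/2700000, spread=14430763/62208000
Step 7: max=398355741689/93312000000, min=881652727/216000000, spread=139854109/746496000
Step 8: max=23817351890251/5598720000000, min=79611228977/19440000000, spread=7114543559/44789760000

Answer: 3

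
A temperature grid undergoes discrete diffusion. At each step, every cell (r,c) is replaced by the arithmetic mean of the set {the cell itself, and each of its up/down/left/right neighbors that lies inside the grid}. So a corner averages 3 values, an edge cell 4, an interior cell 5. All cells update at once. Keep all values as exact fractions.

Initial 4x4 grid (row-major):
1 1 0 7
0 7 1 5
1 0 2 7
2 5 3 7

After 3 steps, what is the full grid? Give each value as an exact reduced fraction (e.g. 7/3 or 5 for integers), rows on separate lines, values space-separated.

Answer: 1739/1080 7919/3600 3389/1200 175/48
434/225 6377/3000 6479/2000 9373/2400
859/450 16177/6000 5119/1500 31711/7200
1043/432 19729/7200 27961/7200 2419/540

Derivation:
After step 1:
  2/3 9/4 9/4 4
  9/4 9/5 3 5
  3/4 3 13/5 21/4
  8/3 5/2 17/4 17/3
After step 2:
  31/18 209/120 23/8 15/4
  41/30 123/50 293/100 69/16
  13/6 213/100 181/50 1111/240
  71/36 149/48 901/240 91/18
After step 3:
  1739/1080 7919/3600 3389/1200 175/48
  434/225 6377/3000 6479/2000 9373/2400
  859/450 16177/6000 5119/1500 31711/7200
  1043/432 19729/7200 27961/7200 2419/540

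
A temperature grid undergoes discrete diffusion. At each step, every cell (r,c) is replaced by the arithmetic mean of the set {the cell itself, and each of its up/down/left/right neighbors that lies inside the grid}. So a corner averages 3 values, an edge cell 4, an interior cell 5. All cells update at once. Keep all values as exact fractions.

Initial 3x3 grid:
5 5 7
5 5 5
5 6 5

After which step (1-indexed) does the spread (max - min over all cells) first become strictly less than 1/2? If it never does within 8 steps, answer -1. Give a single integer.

Step 1: max=17/3, min=5, spread=2/3
Step 2: max=50/9, min=77/15, spread=19/45
  -> spread < 1/2 first at step 2
Step 3: max=1469/270, min=9353/1800, spread=1321/5400
Step 4: max=174821/32400, min=677359/129600, spread=877/5184
Step 5: max=1303439/243000, min=40788173/7776000, spread=7375/62208
Step 6: max=623517539/116640000, min=2455227031/466560000, spread=62149/746496
Step 7: max=18659008829/3499200000, min=147635998757/27993600000, spread=523543/8957952
Step 8: max=2235436121201/419904000000, min=8872829031679/1679616000000, spread=4410589/107495424

Answer: 2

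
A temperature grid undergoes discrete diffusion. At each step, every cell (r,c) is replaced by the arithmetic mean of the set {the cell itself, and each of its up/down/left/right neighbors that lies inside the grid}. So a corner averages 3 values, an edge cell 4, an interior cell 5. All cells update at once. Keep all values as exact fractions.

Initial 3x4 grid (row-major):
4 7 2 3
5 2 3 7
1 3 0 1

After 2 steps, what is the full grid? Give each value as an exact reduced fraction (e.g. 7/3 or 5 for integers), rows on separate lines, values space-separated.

Answer: 145/36 101/24 143/40 15/4
23/6 301/100 79/25 389/120
5/2 41/16 523/240 95/36

Derivation:
After step 1:
  16/3 15/4 15/4 4
  3 4 14/5 7/2
  3 3/2 7/4 8/3
After step 2:
  145/36 101/24 143/40 15/4
  23/6 301/100 79/25 389/120
  5/2 41/16 523/240 95/36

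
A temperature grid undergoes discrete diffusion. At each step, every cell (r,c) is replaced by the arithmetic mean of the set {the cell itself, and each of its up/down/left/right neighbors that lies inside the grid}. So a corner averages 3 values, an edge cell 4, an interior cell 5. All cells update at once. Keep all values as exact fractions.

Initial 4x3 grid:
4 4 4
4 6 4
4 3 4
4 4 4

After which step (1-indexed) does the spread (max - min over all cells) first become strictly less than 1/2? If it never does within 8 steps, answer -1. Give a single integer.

Answer: 3

Derivation:
Step 1: max=9/2, min=15/4, spread=3/4
Step 2: max=219/50, min=23/6, spread=41/75
Step 3: max=10333/2400, min=18701/4800, spread=131/320
  -> spread < 1/2 first at step 3
Step 4: max=45889/10800, min=170941/43200, spread=841/2880
Step 5: max=36541813/8640000, min=68818901/17280000, spread=56863/230400
Step 6: max=326637083/77760000, min=624294691/155520000, spread=386393/2073600
Step 7: max=130287570253/31104000000, min=250526888381/62208000000, spread=26795339/165888000
Step 8: max=7786258816127/1866240000000, min=15096171877879/3732480000000, spread=254051069/1990656000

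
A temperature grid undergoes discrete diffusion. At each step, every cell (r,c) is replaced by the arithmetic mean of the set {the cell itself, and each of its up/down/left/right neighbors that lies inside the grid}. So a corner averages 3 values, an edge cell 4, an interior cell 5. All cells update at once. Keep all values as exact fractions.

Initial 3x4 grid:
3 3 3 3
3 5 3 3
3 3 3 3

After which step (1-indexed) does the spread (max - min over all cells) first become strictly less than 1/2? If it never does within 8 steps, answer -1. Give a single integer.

Step 1: max=7/2, min=3, spread=1/2
Step 2: max=173/50, min=3, spread=23/50
  -> spread < 1/2 first at step 2
Step 3: max=8011/2400, min=613/200, spread=131/480
Step 4: max=71351/21600, min=11191/3600, spread=841/4320
Step 5: max=28462051/8640000, min=2253373/720000, spread=56863/345600
Step 6: max=254814341/77760000, min=20429543/6480000, spread=386393/3110400
Step 7: max=101705723131/31104000000, min=8196358813/2592000000, spread=26795339/248832000
Step 8: max=6082535714129/1866240000000, min=493646149667/155520000000, spread=254051069/2985984000

Answer: 2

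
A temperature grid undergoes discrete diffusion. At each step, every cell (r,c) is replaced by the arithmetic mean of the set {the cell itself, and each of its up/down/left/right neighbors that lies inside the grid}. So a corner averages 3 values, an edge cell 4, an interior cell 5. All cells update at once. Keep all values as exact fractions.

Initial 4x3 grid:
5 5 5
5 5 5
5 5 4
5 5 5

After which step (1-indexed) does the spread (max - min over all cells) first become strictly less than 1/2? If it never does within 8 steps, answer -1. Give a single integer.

Step 1: max=5, min=14/3, spread=1/3
  -> spread < 1/2 first at step 1
Step 2: max=5, min=569/120, spread=31/120
Step 3: max=5, min=5189/1080, spread=211/1080
Step 4: max=8953/1800, min=523103/108000, spread=14077/108000
Step 5: max=536317/108000, min=4719593/972000, spread=5363/48600
Step 6: max=297131/60000, min=142059191/29160000, spread=93859/1166400
Step 7: max=480663533/97200000, min=8537725519/1749600000, spread=4568723/69984000
Step 8: max=14398381111/2916000000, min=513099564371/104976000000, spread=8387449/167961600

Answer: 1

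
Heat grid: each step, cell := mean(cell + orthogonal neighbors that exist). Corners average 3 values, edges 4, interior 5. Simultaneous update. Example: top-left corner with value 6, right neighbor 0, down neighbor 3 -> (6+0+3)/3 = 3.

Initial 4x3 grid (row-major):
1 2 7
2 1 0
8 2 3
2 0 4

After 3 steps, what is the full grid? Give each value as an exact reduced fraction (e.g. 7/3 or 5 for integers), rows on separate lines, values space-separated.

Answer: 5089/2160 36179/14400 197/80
4753/1800 14251/6000 3077/1200
2449/900 7943/3000 8521/3600
3139/1080 9131/3600 661/270

Derivation:
After step 1:
  5/3 11/4 3
  3 7/5 11/4
  7/2 14/5 9/4
  10/3 2 7/3
After step 2:
  89/36 529/240 17/6
  287/120 127/50 47/20
  379/120 239/100 38/15
  53/18 157/60 79/36
After step 3:
  5089/2160 36179/14400 197/80
  4753/1800 14251/6000 3077/1200
  2449/900 7943/3000 8521/3600
  3139/1080 9131/3600 661/270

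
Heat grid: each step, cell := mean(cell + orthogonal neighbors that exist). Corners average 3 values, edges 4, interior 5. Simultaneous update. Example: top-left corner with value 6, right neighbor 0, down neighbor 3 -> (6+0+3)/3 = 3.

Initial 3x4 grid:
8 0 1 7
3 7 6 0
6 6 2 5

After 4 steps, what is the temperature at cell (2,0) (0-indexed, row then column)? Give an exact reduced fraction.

Step 1: cell (2,0) = 5
Step 2: cell (2,0) = 65/12
Step 3: cell (2,0) = 451/90
Step 4: cell (2,0) = 8711/1800
Full grid after step 4:
  143873/32400 224623/54000 202093/54000 231931/64800
  504161/108000 393023/90000 237407/60000 520943/144000
  8711/1800 82291/18000 13748/3375 247781/64800

Answer: 8711/1800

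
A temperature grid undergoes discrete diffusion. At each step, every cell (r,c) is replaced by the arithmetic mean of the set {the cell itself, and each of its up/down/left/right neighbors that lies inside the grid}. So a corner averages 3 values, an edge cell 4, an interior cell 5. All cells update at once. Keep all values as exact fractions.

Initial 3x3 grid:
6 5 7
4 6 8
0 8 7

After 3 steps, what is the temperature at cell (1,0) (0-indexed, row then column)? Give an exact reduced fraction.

Step 1: cell (1,0) = 4
Step 2: cell (1,0) = 24/5
Step 3: cell (1,0) = 1493/300
Full grid after step 3:
  473/90 20891/3600 3493/540
  1493/300 34943/6000 23191/3600
  3599/720 81089/14400 13897/2160

Answer: 1493/300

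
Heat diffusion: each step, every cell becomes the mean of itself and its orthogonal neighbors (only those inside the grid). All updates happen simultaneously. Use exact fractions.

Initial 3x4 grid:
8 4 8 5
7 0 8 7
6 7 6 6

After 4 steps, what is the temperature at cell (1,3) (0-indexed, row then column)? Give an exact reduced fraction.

Answer: 59387/9600

Derivation:
Step 1: cell (1,3) = 13/2
Step 2: cell (1,3) = 253/40
Step 3: cell (1,3) = 1017/160
Step 4: cell (1,3) = 59387/9600
Full grid after step 4:
  29065/5184 249187/43200 256739/43200 40279/6480
  327241/57600 136241/24000 12053/2000 59387/9600
  29231/5184 31339/5400 64441/10800 80803/12960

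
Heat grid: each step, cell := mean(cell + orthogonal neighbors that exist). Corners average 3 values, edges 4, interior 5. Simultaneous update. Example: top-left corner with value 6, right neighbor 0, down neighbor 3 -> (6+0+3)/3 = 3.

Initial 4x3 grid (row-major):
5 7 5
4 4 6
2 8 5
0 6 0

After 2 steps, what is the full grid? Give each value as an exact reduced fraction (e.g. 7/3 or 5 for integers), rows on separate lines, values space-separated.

Answer: 43/9 1343/240 65/12
1103/240 124/25 431/80
179/48 451/100 221/48
29/9 89/24 143/36

Derivation:
After step 1:
  16/3 21/4 6
  15/4 29/5 5
  7/2 5 19/4
  8/3 7/2 11/3
After step 2:
  43/9 1343/240 65/12
  1103/240 124/25 431/80
  179/48 451/100 221/48
  29/9 89/24 143/36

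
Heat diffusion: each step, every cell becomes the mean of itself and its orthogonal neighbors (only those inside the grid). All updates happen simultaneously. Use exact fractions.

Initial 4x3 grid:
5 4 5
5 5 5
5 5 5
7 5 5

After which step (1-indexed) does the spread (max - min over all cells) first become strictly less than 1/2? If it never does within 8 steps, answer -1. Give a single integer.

Answer: 4

Derivation:
Step 1: max=17/3, min=14/3, spread=1
Step 2: max=50/9, min=1133/240, spread=601/720
Step 3: max=581/108, min=10363/2160, spread=419/720
Step 4: max=343933/64800, min=626561/129600, spread=4087/8640
  -> spread < 1/2 first at step 4
Step 5: max=20394737/3888000, min=37834819/7776000, spread=65659/172800
Step 6: max=1214161303/233280000, min=2283819881/466560000, spread=1926703/6220800
Step 7: max=72396022277/13996800000, min=137749827979/27993600000, spread=93896221/373248000
Step 8: max=4323236349943/839808000000, min=8300969601761/1679616000000, spread=61422773/298598400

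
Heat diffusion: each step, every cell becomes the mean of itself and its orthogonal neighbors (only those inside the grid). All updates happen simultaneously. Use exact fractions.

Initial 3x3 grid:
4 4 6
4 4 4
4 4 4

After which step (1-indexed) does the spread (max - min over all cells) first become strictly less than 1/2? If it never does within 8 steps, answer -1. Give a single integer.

Answer: 3

Derivation:
Step 1: max=14/3, min=4, spread=2/3
Step 2: max=41/9, min=4, spread=5/9
Step 3: max=473/108, min=4, spread=41/108
  -> spread < 1/2 first at step 3
Step 4: max=28051/6480, min=731/180, spread=347/1296
Step 5: max=1662137/388800, min=7357/1800, spread=2921/15552
Step 6: max=99140539/23328000, min=889483/216000, spread=24611/186624
Step 7: max=5917442033/1399680000, min=20096741/4860000, spread=207329/2239488
Step 8: max=353953152451/83980800000, min=1075601599/259200000, spread=1746635/26873856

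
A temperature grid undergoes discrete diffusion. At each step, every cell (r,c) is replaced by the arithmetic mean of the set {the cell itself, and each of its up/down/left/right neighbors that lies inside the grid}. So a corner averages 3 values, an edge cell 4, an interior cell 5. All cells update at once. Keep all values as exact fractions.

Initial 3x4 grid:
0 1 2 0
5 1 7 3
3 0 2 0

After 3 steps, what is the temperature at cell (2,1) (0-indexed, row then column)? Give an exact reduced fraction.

Step 1: cell (2,1) = 3/2
Step 2: cell (2,1) = 553/240
Step 3: cell (2,1) = 15583/7200
Full grid after step 3:
  1501/720 2393/1200 4027/1800 233/108
  30341/14400 6917/3000 13289/6000 16523/7200
  1237/540 15583/7200 16483/7200 929/432

Answer: 15583/7200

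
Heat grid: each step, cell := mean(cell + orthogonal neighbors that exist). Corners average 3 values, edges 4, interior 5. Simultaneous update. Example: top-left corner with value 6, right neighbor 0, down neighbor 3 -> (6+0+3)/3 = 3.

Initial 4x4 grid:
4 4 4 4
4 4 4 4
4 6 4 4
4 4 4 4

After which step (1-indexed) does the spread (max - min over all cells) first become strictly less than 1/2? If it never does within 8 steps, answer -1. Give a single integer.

Step 1: max=9/2, min=4, spread=1/2
Step 2: max=111/25, min=4, spread=11/25
  -> spread < 1/2 first at step 2
Step 3: max=5167/1200, min=4, spread=367/1200
Step 4: max=23171/5400, min=1213/300, spread=1337/5400
Step 5: max=689669/162000, min=36469/9000, spread=33227/162000
Step 6: max=20654327/4860000, min=220049/54000, spread=849917/4860000
Step 7: max=616914347/145800000, min=3308533/810000, spread=21378407/145800000
Step 8: max=18462462371/4374000000, min=995688343/243000000, spread=540072197/4374000000

Answer: 2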